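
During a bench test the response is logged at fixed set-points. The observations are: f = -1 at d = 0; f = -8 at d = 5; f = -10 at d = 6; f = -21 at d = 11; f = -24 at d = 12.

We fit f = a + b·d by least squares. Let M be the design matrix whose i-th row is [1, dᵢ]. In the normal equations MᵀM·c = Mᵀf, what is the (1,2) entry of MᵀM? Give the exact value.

Row 1 ↔ basis 1, column 2 ↔ basis d, so (MᵀM)_{1,2} = Σᵢ d = (1)·(0) + (1)·(5) + (1)·(6) + (1)·(11) + (1)·(12) = 34.

34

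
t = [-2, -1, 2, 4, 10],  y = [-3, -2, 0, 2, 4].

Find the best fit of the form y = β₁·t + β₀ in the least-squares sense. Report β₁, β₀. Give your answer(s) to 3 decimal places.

β₁ = 0.586, β₀ = -1.322

The normal system XᵀX·[β₁, β₀]ᵀ = Xᵀy is [[125, 13]; [13, 5]]·[β₁, β₀]ᵀ = [56, 1]ᵀ.
det = 125·5 − 13² = 456.
β₁ = (56·5 − 13·1)/456 = 89/152; β₀ = (125·1 − 13·56)/456 = -201/152.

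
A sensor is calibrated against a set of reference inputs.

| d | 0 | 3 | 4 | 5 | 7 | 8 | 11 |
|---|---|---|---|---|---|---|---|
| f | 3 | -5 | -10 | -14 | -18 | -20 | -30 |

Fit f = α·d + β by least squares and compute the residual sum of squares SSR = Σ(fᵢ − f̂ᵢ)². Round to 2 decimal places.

Normal-equation sums: Σd·d = 284, Σd = 38, Σ1 = 7.
For Xᵀf: Σd·f = -741, Σf = -94.
Normal equations: [[284, 38]; [38, 7]]·[α, β]ᵀ = [-741, -94]ᵀ.
Δ = 284·7 − 38² = 544.
α = ((-741)·7 − 38·(-94))/544 = -95/32; β = (284·(-94) − 38·(-741))/544 = 43/16.
Residuals: 5/16, 39/32, -13/16, -59/32, 3/32, 17/16, -1/32; SSR = 217/32.

SSR = 6.78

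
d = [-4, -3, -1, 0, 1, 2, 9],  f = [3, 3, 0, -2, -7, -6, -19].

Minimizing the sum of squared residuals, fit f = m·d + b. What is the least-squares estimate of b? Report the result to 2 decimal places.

b = -2.98

AᵀA·[m, b]ᵀ = Aᵀf reads: 112·m + 4·b = -211;  4·m + 7·b = -28.
(Σd·d = 112, Σd = 4, Σ1 = 7, Σd·f = -211, Σf = -28.)
Determinant 112·7 − 4² = 768.
m = ((-211)·7 − 4·(-28))/768 = -455/256; b = (112·(-28) − 4·(-211))/768 = -191/64.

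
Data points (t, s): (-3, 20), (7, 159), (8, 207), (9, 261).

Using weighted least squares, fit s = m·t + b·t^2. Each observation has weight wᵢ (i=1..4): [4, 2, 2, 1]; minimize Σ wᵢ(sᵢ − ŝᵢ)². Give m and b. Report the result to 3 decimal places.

The normal equations are: 343·m + 2331·b = 7647;  2331·m + 19879·b = 63939.
(Σwᵢ·t·t = 343, Σwᵢ·t·t^2 = 2331, Σwᵢ·t^2·t^2 = 19879, Σwᵢ·t·s = 7647, Σwᵢ·t^2·s = 63939.)
Δ = 343·19879 − 2331² = 1384936.
m = (7647·19879 − 2331·63939)/1384936 = 371613/173117; b = (343·63939 − 2331·7647)/1384936 = 73320/24731.

m = 2.147, b = 2.965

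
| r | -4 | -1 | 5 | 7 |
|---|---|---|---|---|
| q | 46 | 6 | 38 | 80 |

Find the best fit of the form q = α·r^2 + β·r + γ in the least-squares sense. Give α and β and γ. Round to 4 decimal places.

α = 2.0337, β = -2.9613, γ = 1.4165

With design matrix A, AᵀA = [[3283, 403, 91]; [403, 91, 7]; [91, 7, 4]] and Aᵀq = [5612, 560, 170]ᵀ.
Inverting the 3×3 Gram matrix, [α, β, γ]ᵀ = [1631/802, -2375/802, 568/401]ᵀ.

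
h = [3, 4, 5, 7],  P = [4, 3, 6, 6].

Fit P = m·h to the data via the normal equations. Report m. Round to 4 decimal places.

m = 0.9697

Sums needed: Σh·h = 99.
Right-hand side: Σh·P = 96.
So XᵀX·[m]ᵀ = XᵀP: [[99]]·[m]ᵀ = [96]ᵀ.
m = 96/99 = 0.969697.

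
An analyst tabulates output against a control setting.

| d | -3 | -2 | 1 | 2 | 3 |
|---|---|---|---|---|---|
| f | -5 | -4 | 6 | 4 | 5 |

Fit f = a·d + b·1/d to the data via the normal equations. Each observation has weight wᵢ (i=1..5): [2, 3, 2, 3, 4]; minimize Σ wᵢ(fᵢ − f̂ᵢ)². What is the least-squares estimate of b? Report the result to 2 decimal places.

b = 4.51

Sums needed: Σwᵢ·d·d = 80, Σwᵢ·d·1/d = 14, Σwᵢ·1/d·1/d = 25/6.
Moment sums: Σwᵢ·d·f = 150, Σwᵢ·1/d·f = 34.
XᵀWX·[a, b]ᵀ = XᵀWf becomes [[80, 14]; [14, 25/6]]·[a, b]ᵀ = [150, 34]ᵀ.
Determinant 80·(25/6) − 14² = 412/3.
a = (150·(25/6) − 14·34)/(412/3) = 447/412; b = (80·34 − 14·150)/(412/3) = 465/103.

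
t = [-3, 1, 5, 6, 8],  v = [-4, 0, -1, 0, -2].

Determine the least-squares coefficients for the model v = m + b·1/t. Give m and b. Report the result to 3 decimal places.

m = -2.027, b = 2.705

Compute the Gram sums: Σ1 = 5, Σ1/t = 139/120, Σ1/t·1/t = 17201/14400.
For Mᵀv: Σv = -7, Σ1/t·v = 53/60.
So MᵀM·[m, b]ᵀ = Mᵀv: [[5, 139/120]; [139/120, 17201/14400]]·[m, b]ᵀ = [-7, 53/60]ᵀ.
Eliminating b: (17201/14400)·(row 1) − (139/120)·(row 2) gives (5557/1200)·m = (17201/14400)·(-7) − (139/120)·(53/60) = -45047/4800, so m = -45047/22228.
Then b = ((53/60) − (139/120)·(-45047/22228))/(17201/14400) = 15030/5557.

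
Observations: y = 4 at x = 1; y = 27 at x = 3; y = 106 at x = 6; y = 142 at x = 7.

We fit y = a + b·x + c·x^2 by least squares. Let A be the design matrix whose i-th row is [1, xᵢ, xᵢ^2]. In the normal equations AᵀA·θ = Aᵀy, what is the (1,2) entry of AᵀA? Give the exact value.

17

Row 1 ↔ basis 1, column 2 ↔ basis x, so (AᵀA)_{1,2} = Σᵢ x = (1)·(1) + (1)·(3) + (1)·(6) + (1)·(7) = 17.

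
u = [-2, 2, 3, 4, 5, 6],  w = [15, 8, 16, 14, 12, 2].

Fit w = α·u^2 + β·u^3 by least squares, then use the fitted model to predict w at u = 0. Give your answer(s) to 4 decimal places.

ŵ = 0.0000

Entries of XᵀX: Σu^2·u^2 = 2290, Σu^2·u^3 = 12168, Σu^3·u^3 = 67234.
And Σu^2·w = 832, Σu^3·w = 3204.
XᵀX·[α, β]ᵀ = Xᵀw becomes [[2290, 12168]; [12168, 67234]]·[α, β]ᵀ = [832, 3204]ᵀ.
Δ = 2290·67234 − 12168² = 5905636.
α = (832·67234 − 12168·3204)/5905636 = 4238104/1476409; β = (2290·3204 − 12168·832)/5905636 = -696654/1476409.
At u = 0: ŵ = (4238104/1476409)·(0) + (-696654/1476409)·(0) = 0.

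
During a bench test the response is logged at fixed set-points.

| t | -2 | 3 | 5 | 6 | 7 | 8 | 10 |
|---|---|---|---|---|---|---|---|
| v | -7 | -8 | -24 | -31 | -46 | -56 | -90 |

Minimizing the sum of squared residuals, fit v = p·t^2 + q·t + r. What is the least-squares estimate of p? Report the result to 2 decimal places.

p = -0.93

Normal-equation sums: Σt^2·t^2 = 18515, Σt^2·t = 2215, Σt^2 = 287, Σt·t = 287, Σt = 37, Σ1 = 7.
And Σt^2·v = -16654, Σt·v = -1986, Σv = -262.
Inverting the 3×3 Gram matrix, [p, q, r]ᵀ = [-30232/32439, 17516/32439, -22406/10813]ᵀ.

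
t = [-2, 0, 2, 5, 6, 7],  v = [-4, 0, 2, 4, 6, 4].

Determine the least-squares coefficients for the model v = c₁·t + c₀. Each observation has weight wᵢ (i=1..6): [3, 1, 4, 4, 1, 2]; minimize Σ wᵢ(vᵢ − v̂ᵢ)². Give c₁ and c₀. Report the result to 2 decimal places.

c₁ = 0.96, c₀ = -0.97

Compute the Gram sums: Σwᵢ·t·t = 262, Σwᵢ·t = 42, Σwᵢ·1 = 15.
Right-hand side: Σwᵢ·t·v = 212, Σwᵢ·v = 26.
Normal equations: [[262, 42]; [42, 15]]·[c₁, c₀]ᵀ = [212, 26]ᵀ.
Eliminating c₀: 15·(row 1) − 42·(row 2) gives 2166·c₁ = 15·212 − 42·26 = 2088, so c₁ = 348/361.
Then c₀ = (26 − 42·(348/361))/15 = -1046/1083.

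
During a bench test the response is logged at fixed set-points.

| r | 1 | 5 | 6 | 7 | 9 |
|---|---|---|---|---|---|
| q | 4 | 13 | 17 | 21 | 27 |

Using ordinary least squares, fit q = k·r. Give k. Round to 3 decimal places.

k = 2.922

The normal system AᵀA·[k]ᵀ = Aᵀq is [[192]]·[k]ᵀ = [561]ᵀ.
Hence k = 561 / 192 ≈ 2.92188.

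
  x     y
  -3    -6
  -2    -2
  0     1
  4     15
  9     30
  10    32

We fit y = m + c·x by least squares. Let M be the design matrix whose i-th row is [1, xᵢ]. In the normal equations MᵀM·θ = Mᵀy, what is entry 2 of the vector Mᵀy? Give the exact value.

672

Entry 2 ↔ basis x, so (Mᵀy)_{2} = Σᵢ (x)·yᵢ = (-3)·(-6) + (-2)·(-2) + (0)·(1) + (4)·(15) + (9)·(30) + (10)·(32) = 672.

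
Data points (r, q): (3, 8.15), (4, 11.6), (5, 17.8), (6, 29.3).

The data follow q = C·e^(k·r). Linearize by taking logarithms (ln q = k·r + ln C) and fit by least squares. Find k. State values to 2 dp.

k = 0.43

Linearized form: ln q = k·r + ln C. From the 4 transformed points,
Σr = 18.0000, Σ(r)² = 86.0000, Σln q = 10.8058, Σr·ln q = 50.7596.
Normal system: [[86.0000, 18.0000]; [18.0000, 4]]·[k, ln C]ᵀ = [50.7596, 10.8058]ᵀ.
Δ = 86.0000·4 − (18.0000)² = 20.0000; k = (50.7596·4 − 18.0000·10.8058)/20.0000 = 0.42669, ln C = (86.0000·10.8058 − 18.0000·50.7596)/20.0000 = 0.78135.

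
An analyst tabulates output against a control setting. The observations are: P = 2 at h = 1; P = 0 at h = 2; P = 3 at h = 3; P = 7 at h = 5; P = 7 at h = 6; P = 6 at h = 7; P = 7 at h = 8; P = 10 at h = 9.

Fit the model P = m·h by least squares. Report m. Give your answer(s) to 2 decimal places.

m = 1.03

With design matrix A, AᵀA = [[269]] and AᵀP = [276]ᵀ.
Hence m = 276 / 269 ≈ 1.02602.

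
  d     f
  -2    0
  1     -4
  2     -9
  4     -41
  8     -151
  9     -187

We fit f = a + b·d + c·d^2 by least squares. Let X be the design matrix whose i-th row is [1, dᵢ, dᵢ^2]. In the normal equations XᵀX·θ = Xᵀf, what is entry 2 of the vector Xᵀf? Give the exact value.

-3077

Entry 2 ↔ basis d, so (Xᵀf)_{2} = Σᵢ (d)·fᵢ = (-2)·(0) + (1)·(-4) + (2)·(-9) + (4)·(-41) + (8)·(-151) + (9)·(-187) = -3077.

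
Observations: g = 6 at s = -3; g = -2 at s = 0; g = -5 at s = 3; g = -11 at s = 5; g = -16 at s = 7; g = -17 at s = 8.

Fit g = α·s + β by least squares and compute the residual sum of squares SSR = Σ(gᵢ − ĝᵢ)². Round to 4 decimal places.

The normal equations are: 156·α + 20·β = -336;  20·α + 6·β = -45.
Eliminating β: 6·(row 1) − 20·(row 2) gives 536·α = 6·(-336) − 20·(-45) = -1116, so α = -279/134.
Then β = ((-45) − 20·(-279/134))/6 = -75/134.
Residuals: 21/67, -193/134, 121/67, -2/67, -58/67, 29/134; SSR = 835/134.

SSR = 6.2313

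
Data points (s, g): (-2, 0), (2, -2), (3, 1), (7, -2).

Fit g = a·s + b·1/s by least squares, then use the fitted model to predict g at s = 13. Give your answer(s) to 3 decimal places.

The normal equations are: 66·a + 4·b = -15;  4·a + (557/882)·b = -20/21.
det = 66·(557/882) − 4² = 3775/147.
a = ((-15)·(557/882) − 4·(-20/21))/(3775/147) = -333/1510; b = (66·(-20/21) − 4·(-15))/(3775/147) = -84/755.
At s = 13: ĝ = (-333/1510)·(13) + (-84/755)·(1/13) = -11289/3926.

ĝ = -2.875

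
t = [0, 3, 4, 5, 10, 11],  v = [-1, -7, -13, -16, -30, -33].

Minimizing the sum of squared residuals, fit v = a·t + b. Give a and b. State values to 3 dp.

a = -2.972, b = -0.320

Normal-equation sums: Σt·t = 271, Σt = 33, Σ1 = 6.
For Xᵀv: Σt·v = -816, Σv = -100.
Δ = 271·6 − 33² = 537.
a = ((-816)·6 − 33·(-100))/537 = -532/179; b = (271·(-100) − 33·(-816))/537 = -172/537.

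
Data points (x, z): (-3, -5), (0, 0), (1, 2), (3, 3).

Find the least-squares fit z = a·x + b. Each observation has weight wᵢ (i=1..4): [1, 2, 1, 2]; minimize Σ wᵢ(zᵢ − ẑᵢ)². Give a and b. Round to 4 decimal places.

a = 1.3026, b = -0.3684

From the data, Σwᵢ·x·x = 28, Σwᵢ·x = 4, Σwᵢ·1 = 6.
Right-hand side: Σwᵢ·x·z = 35, Σwᵢ·z = 3.
Determinant 28·6 − 4² = 152.
a = (35·6 − 4·3)/152 = 99/76; b = (28·3 − 4·35)/152 = -7/19.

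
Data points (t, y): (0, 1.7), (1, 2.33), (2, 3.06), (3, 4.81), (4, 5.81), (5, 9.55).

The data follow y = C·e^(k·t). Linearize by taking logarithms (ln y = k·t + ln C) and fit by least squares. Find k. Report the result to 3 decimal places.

k = 0.338

With ln yᵢ as the transformed response and tᵢ as the regressor:
Σt = 15.0000, Σ(t)² = 55.0000, Σln y = 8.0817, Σt·ln y = 26.1158.
Normal system: [[55.0000, 15.0000]; [15.0000, 6]]·[k, ln C]ᵀ = [26.1158, 8.0817]ᵀ.
Δ = 55.0000·6 − (15.0000)² = 105.0000; k = (26.1158·6 − 15.0000·8.0817)/105.0000 = 0.33780, ln C = (55.0000·8.0817 − 15.0000·26.1158)/105.0000 = 0.50246.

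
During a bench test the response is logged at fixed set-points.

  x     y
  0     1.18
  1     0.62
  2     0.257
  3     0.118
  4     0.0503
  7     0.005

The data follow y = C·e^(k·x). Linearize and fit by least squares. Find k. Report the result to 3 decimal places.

With ln yᵢ as the transformed response and xᵢ as the regressor:
XᵀX = [[79.0000, 17.0000]; [17.0000, 6]], rhs = [-58.6538, -12.0963]ᵀ  (here Σx = 17.0000, Σ(x)² = 79.0000, Σln y = -12.0963, Σx·ln y = -58.6538).
Solving (det = 185.0000): k = -0.79073, ln C = 0.22435.

k = -0.791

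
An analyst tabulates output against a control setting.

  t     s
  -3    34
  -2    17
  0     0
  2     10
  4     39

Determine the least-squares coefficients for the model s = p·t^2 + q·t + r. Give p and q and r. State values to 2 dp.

With design matrix A, AᵀA = [[369, 37, 33]; [37, 33, 1]; [33, 1, 5]] and Aᵀs = [1038, 40, 100]ᵀ.
Solving the 3×3 system (Gaussian elimination) gives p = 7369/2522, q = -2646/1261, r = 2863/2522.

p = 2.92, q = -2.10, r = 1.14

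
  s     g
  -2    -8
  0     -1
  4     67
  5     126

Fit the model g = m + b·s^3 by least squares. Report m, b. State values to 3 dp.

m = 0.043, b = 1.016

Sums needed: Σ1 = 4, Σs^3 = 181, Σs^3·s^3 = 19785.
Right-hand side: Σg = 184, Σs^3·g = 20102.
Eliminating b: 19785·(row 1) − 181·(row 2) gives 46379·m = 19785·184 − 181·20102 = 1978, so m = 1978/46379.
Then b = (20102 − 181·(1978/46379))/19785 = 47104/46379.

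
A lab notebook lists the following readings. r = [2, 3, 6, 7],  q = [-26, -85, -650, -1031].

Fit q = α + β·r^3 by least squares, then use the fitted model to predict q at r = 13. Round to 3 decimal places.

From the data, Σ1 = 4, Σr^3 = 594, Σr^3·r^3 = 165098.
Moment sums: Σq = -1792, Σr^3·q = -496536.
XᵀX·[α, β]ᵀ = Xᵀq becomes [[4, 594]; [594, 165098]]·[α, β]ᵀ = [-1792, -496536]ᵀ.
Eliminating β: 165098·(row 1) − 594·(row 2) gives 307556·α = 165098·(-1792) − 594·(-496536) = -913232, so α = -228308/76889.
Then β = ((-496536) − 594·(-228308/76889))/165098 = -230424/76889.
At r = 13: q̂ = (-228308/76889)·(1) + (-230424/76889)·(2197) = -506469836/76889.

q̂ = -6587.026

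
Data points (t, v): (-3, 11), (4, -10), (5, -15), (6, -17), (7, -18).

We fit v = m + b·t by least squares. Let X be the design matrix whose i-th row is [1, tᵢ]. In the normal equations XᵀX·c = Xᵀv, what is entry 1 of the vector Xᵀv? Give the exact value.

Entry 1 ↔ basis 1, so (Xᵀv)_{1} = Σᵢ vᵢ = (1)·(11) + (1)·(-10) + (1)·(-15) + (1)·(-17) + (1)·(-18) = -49.

-49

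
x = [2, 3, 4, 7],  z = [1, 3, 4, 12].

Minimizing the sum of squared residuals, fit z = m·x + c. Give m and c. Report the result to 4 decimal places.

m = 2.2143, c = -3.8571

Compute the Gram sums: Σx·x = 78, Σx = 16, Σ1 = 4.
For Mᵀz: Σx·z = 111, Σz = 20.
MᵀM·[m, c]ᵀ = Mᵀz becomes [[78, 16]; [16, 4]]·[m, c]ᵀ = [111, 20]ᵀ.
Δ = 78·4 − 16² = 56.
m = (111·4 − 16·20)/56 = 31/14; c = (78·20 − 16·111)/56 = -27/7.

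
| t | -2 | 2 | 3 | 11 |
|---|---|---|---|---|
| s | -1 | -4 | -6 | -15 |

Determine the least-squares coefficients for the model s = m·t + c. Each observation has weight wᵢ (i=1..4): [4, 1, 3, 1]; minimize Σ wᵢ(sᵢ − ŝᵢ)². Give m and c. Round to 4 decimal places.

Entries of AᵀWA: Σwᵢ·t·t = 168, Σwᵢ·t = 14, Σwᵢ·1 = 9.
For AᵀWs: Σwᵢ·t·s = -219, Σwᵢ·s = -41.
So AᵀWA·[m, c]ᵀ = AᵀWs: [[168, 14]; [14, 9]]·[m, c]ᵀ = [-219, -41]ᵀ.
Eliminating c: 9·(row 1) − 14·(row 2) gives 1316·m = 9·(-219) − 14·(-41) = -1397, so m = -1397/1316.
Then c = ((-41) − 14·(-1397/1316))/9 = -273/94.

m = -1.0616, c = -2.9043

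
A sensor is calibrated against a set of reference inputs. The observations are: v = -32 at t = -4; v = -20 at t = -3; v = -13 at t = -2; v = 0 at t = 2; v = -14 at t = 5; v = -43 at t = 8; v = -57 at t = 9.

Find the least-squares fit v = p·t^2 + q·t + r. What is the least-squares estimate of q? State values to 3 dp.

With design matrix M, MᵀM = [[11651, 1275, 203]; [1275, 203, 15]; [203, 15, 7]] and Mᵀv = [-8463, -713, -179]ᵀ.
Inverting the 3×3 Gram matrix, [p, q, r]ᵀ = [-123517/122159, 743447/244318, -676675/244318]ᵀ.

q = 3.043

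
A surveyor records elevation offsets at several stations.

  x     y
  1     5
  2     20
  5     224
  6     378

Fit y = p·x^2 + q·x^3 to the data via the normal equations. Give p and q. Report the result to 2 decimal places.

Normal-equation sums: Σx^2·x^2 = 1938, Σx^2·x^3 = 10934, Σx^3·x^3 = 62346.
For Aᵀy: Σx^2·y = 19293, Σx^3·y = 109813.
So AᵀA·[p, q]ᵀ = Aᵀy: [[1938, 10934]; [10934, 62346]]·[p, q]ᵀ = [19293, 109813]ᵀ.
Determinant 1938·62346 − 10934² = 1274192.
p = (19293·62346 − 10934·109813)/1274192 = 536509/318548; q = (1938·109813 − 10934·19293)/1274192 = 466983/318548.

p = 1.68, q = 1.47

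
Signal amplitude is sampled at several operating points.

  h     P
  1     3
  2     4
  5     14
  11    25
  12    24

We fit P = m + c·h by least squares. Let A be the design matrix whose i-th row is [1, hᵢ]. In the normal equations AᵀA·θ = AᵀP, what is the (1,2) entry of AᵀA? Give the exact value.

Row 1 ↔ basis 1, column 2 ↔ basis h, so (AᵀA)_{1,2} = Σᵢ h = (1)·(1) + (1)·(2) + (1)·(5) + (1)·(11) + (1)·(12) = 31.

31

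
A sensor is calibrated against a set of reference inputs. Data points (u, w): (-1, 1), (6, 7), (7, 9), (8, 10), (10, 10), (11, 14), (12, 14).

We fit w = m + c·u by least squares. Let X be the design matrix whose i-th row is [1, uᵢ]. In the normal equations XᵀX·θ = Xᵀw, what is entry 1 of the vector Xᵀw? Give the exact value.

65

Entry 1 ↔ basis 1, so (Xᵀw)_{1} = Σᵢ wᵢ = (1)·(1) + (1)·(7) + (1)·(9) + (1)·(10) + (1)·(10) + (1)·(14) + (1)·(14) = 65.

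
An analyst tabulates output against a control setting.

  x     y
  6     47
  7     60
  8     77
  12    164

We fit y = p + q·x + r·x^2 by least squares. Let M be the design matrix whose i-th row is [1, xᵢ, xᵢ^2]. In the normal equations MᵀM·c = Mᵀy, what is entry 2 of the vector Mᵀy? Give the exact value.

Entry 2 ↔ basis x, so (Mᵀy)_{2} = Σᵢ (x)·yᵢ = (6)·(47) + (7)·(60) + (8)·(77) + (12)·(164) = 3286.

3286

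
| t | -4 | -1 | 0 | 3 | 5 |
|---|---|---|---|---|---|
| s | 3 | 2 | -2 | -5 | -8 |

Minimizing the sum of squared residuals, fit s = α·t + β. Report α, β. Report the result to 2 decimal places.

XᵀX·[α, β]ᵀ = Xᵀs reads: 51·α + 3·β = -69;  3·α + 5·β = -10.
(Σt·t = 51, Σt = 3, Σ1 = 5, Σt·s = -69, Σs = -10.)
Eliminating β: 5·(row 1) − 3·(row 2) gives 246·α = 5·(-69) − 3·(-10) = -315, so α = -105/82.
Then β = ((-10) − 3·(-105/82))/5 = -101/82.

α = -1.28, β = -1.23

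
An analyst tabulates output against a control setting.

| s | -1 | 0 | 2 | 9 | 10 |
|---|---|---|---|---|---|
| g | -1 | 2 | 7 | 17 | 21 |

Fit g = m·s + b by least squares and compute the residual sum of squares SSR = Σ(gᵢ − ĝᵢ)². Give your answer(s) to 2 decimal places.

AᵀA·[m, b]ᵀ = Aᵀg reads: 186·m + 20·b = 378;  20·m + 5·b = 46.
(Σs·s = 186, Σs = 20, Σ1 = 5, Σs·g = 378, Σg = 46.)
Eliminating b: 5·(row 1) − 20·(row 2) gives 530·m = 5·378 − 20·46 = 970, so m = 97/53.
Then b = (46 − 20·(97/53))/5 = 498/265.
Residuals: -278/265, 32/265, 387/265, -358/265, 217/265; SSR = 1522/265.

SSR = 5.74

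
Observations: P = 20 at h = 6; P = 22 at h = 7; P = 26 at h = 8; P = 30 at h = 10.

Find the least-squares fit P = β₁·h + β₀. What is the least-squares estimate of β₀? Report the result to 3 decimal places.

Forming MᵀM = [[249, 31]; [31, 4]] and MᵀP = [782, 98]ᵀ gives MᵀM·[β₁, β₀]ᵀ = MᵀP.
Δ = 249·4 − 31² = 35.
β₁ = (782·4 − 31·98)/35 = 18/7; β₀ = (249·98 − 31·782)/35 = 32/7.

β₀ = 4.571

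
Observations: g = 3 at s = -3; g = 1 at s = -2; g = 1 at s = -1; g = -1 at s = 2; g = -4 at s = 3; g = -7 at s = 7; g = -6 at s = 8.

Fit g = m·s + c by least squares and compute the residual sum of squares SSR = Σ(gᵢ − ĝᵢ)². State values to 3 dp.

SSR = 4.848

The normal equations are: 140·m + 14·c = -123;  14·m + 7·c = -13.
(Σs·s = 140, Σs = 14, Σ1 = 7, Σs·g = -123, Σg = -13.)
Determinant 140·7 − 14² = 784.
m = ((-123)·7 − 14·(-13))/784 = -97/112; c = (140·(-13) − 14·(-123))/784 = -1/8.
Residuals: 59/112, -17/28, 29/112, 6/7, -143/112, -13/16, 59/56; SSR = 543/112.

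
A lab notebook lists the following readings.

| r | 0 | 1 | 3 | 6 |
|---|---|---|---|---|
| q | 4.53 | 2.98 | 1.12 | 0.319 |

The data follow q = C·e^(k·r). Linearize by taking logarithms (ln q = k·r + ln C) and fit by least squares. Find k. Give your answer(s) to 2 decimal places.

k = -0.45

Linearized form: ln q = k·r + ln C. From the 4 transformed points,
Σr = 10.0000, Σ(r)² = 46.0000, Σln q = 1.5734, Σr·ln q = -5.4235.
Normal system: [[46.0000, 10.0000]; [10.0000, 4]]·[k, ln C]ᵀ = [-5.4235, 1.5734]ᵀ.
Slope k = (n·Σr·ln q − Σr·Σln q)/(n·Σ(r)² − (Σr)²) = (4·-5.4235 − 10.0000·1.5734)/84.0000 = -0.44557; ln C = (Σln q − k·Σr)/n = 1.50728.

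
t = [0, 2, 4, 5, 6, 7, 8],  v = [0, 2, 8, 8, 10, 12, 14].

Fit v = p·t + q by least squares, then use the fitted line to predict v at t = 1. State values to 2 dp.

v̂ = 1.34

Entries of AᵀA: Σt·t = 194, Σt = 32, Σ1 = 7.
For Aᵀv: Σt·v = 332, Σv = 54.
Eliminating q: 7·(row 1) − 32·(row 2) gives 334·p = 7·332 − 32·54 = 596, so p = 298/167.
Then q = (54 − 32·(298/167))/7 = -74/167.
At t = 1: v̂ = (298/167)·(1) + (-74/167)·(1) = 224/167.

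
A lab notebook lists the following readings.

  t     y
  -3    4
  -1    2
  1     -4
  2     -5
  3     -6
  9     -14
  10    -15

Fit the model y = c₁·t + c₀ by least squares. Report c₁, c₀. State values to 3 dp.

Compute the Gram sums: Σt·t = 205, Σt = 21, Σ1 = 7.
And Σt·y = -322, Σy = -38.
Eliminating c₀: 7·(row 1) − 21·(row 2) gives 994·c₁ = 7·(-322) − 21·(-38) = -1456, so c₁ = -104/71.
Then c₀ = ((-38) − 21·(-104/71))/7 = -514/497.

c₁ = -1.465, c₀ = -1.034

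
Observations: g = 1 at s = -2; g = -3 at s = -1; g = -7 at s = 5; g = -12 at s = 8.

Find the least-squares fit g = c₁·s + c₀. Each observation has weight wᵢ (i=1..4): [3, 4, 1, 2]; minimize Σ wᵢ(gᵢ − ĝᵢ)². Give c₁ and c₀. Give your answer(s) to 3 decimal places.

c₁ = -1.128, c₀ = -2.759

Setting ∂/∂c₁ … = 0 gives: 169·c₁ + 11·c₀ = -221;  11·c₁ + 10·c₀ = -40.
Δ = 169·10 − 11² = 1569.
c₁ = ((-221)·10 − 11·(-40))/1569 = -590/523; c₀ = (169·(-40) − 11·(-221))/1569 = -1443/523.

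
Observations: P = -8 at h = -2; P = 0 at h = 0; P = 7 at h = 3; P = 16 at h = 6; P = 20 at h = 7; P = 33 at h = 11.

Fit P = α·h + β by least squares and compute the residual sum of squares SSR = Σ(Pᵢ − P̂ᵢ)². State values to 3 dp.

From the data, Σh·h = 219, Σh = 25, Σ1 = 6.
For MᵀP: Σh·P = 636, ΣP = 68.
So MᵀM·[α, β]ᵀ = MᵀP: [[219, 25]; [25, 6]]·[α, β]ᵀ = [636, 68]ᵀ.
Δ = 219·6 − 25² = 689.
α = (636·6 − 25·68)/689 = 2116/689; β = (219·68 − 25·636)/689 = -1008/689.
Residuals: -272/689, 1008/689, -517/689, -664/689, -24/689, 469/689; SSR = 2930/689.

SSR = 4.253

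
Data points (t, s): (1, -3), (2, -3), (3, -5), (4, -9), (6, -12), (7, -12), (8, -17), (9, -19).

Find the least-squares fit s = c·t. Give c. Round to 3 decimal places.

c = -2.012

Forming XᵀX = [[260]] and Xᵀs = [-523]ᵀ gives XᵀX·[c]ᵀ = Xᵀs.
c = (-523)/260 = -2.01154.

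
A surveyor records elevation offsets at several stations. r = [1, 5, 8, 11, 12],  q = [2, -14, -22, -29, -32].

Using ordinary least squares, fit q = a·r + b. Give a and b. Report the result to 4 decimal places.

Sums needed: Σr·r = 355, Σr = 37, Σ1 = 5.
For Mᵀq: Σr·q = -947, Σq = -95.
Eliminating b: 5·(row 1) − 37·(row 2) gives 406·a = 5·(-947) − 37·(-95) = -1220, so a = -610/203.
Then b = ((-95) − 37·(-610/203))/5 = 657/203.

a = -3.0049, b = 3.2365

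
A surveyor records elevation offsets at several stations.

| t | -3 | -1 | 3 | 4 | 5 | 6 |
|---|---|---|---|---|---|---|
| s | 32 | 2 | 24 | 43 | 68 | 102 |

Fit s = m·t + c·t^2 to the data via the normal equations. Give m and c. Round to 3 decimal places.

Setting ∂/∂m … = 0 gives: 96·m + 404·c = 1098;  404·m + 2340·c = 6566.
Eliminating c: 2340·(row 1) − 404·(row 2) gives 61424·m = 2340·1098 − 404·6566 = -83344, so m = -5209/3839.
Then c = (6566 − 404·(-5209/3839))/2340 = 23343/7678.

m = -1.357, c = 3.040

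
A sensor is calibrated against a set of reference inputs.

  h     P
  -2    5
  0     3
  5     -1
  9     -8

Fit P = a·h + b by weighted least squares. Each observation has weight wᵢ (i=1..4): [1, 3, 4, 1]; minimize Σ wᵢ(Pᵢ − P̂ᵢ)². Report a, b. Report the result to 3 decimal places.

Sums needed: Σwᵢ·h·h = 185, Σwᵢ·h = 27, Σwᵢ·1 = 9.
For AᵀWP: Σwᵢ·h·P = -102, Σwᵢ·P = 2.
So AᵀWA·[a, b]ᵀ = AᵀWP: [[185, 27]; [27, 9]]·[a, b]ᵀ = [-102, 2]ᵀ.
Eliminating b: 9·(row 1) − 27·(row 2) gives 936·a = 9·(-102) − 27·2 = -972, so a = -27/26.
Then b = (2 − 27·(-27/26))/9 = 781/234.

a = -1.038, b = 3.338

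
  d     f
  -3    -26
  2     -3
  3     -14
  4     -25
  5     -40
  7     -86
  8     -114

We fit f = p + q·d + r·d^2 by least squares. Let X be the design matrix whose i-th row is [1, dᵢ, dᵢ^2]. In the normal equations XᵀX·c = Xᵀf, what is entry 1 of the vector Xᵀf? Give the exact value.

-308

Entry 1 ↔ basis 1, so (Xᵀf)_{1} = Σᵢ fᵢ = (1)·(-26) + (1)·(-3) + (1)·(-14) + (1)·(-25) + (1)·(-40) + (1)·(-86) + (1)·(-114) = -308.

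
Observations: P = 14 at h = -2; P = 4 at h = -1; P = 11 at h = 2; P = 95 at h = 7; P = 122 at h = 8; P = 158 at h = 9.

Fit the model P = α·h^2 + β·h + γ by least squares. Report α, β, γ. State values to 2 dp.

Setting ∂/∂α … = 0 gives: 13091·α + 1583·β + 203·γ = 25365;  1583·α + 203·β + 23·γ = 3053;  203·α + 23·β + 6·γ = 404.
Inverting the 3×3 Gram matrix, [α, β, γ]ᵀ = [198587/100248, -78575/100248, 13849/4177]ᵀ.

α = 1.98, β = -0.78, γ = 3.32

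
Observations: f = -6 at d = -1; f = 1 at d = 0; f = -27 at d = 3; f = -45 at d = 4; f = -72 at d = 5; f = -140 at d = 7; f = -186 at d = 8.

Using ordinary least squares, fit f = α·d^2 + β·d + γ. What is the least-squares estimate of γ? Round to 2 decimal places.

γ = -1.04

From the data, Σd^2·d^2 = 7460, Σd^2·d = 1070, Σd^2 = 164, Σd·d = 164, Σd = 26, Σ1 = 7.
Moment sums: Σd^2·f = -21533, Σd·f = -3083, Σf = -475.
So MᵀM·[α, β, γ]ᵀ = Mᵀf: [[7460, 1070, 164]; [1070, 164, 26]; [164, 26, 7]]·[α, β, γ]ᵀ = [-21533, -3083, -475]ᵀ.
Row-reducing yields α = -109453/36806, β = 28261/36806, γ = -248/239.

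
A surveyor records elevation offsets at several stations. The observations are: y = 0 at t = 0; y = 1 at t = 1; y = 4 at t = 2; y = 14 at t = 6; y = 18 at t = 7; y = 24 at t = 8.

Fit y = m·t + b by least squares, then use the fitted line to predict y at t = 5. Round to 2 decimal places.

ŷ = 13.05

With design matrix A, AᵀA = [[154, 24]; [24, 6]] and Aᵀy = [411, 61]ᵀ.
Eliminating b: 6·(row 1) − 24·(row 2) gives 348·m = 6·411 − 24·61 = 1002, so m = 167/58.
Then b = (61 − 24·(167/58))/6 = -235/174.
At t = 5: ŷ = (167/58)·(5) + (-235/174)·(1) = 1135/87.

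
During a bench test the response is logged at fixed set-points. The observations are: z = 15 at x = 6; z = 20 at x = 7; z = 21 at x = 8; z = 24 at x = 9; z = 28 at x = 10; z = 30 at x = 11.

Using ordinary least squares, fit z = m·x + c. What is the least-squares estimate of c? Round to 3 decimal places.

Setting ∂/∂m … = 0 gives: 451·m + 51·c = 1224;  51·m + 6·c = 138.
(Σx·x = 451, Σx = 51, Σ1 = 6, Σx·z = 1224, Σz = 138.)
Determinant 451·6 − 51² = 105.
m = (1224·6 − 51·138)/105 = 102/35; c = (451·138 − 51·1224)/105 = -62/35.

c = -1.771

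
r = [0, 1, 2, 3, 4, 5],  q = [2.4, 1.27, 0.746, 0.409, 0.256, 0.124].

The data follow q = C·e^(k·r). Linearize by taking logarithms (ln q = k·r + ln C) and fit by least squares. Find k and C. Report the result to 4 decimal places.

Linearized form: ln q = k·r + ln C. From the 6 transformed points,
Σr = 15.0000, Σ(r)² = 55.0000, Σln q = -3.5226, Σr·ln q = -18.9168.
Equations: 55.0000·k + 15.0000·ln C = -18.9168;  15.0000·k + 6·ln C = -3.5226.
Δ = 55.0000·6 − (15.0000)² = 105.0000; k = (-18.9168·6 − 15.0000·-3.5226)/105.0000 = -0.57773, ln C = (55.0000·-3.5226 − 15.0000·-18.9168)/105.0000 = 0.85722, so C = exp(0.85722) = 2.35659.

k = -0.5777, C = 2.3566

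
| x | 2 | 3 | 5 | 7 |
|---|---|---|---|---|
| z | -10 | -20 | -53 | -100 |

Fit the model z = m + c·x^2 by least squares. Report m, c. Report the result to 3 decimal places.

m = -2.193, c = -2.003

Setting ∂/∂m … = 0 gives: 4·m + 87·c = -183;  87·m + 3123·c = -6445.
(Σ1 = 4, Σx^2 = 87, Σx^2·x^2 = 3123, Σz = -183, Σx^2·z = -6445.)
Δ = 4·3123 − 87² = 4923.
m = ((-183)·3123 − 87·(-6445))/4923 = -3598/1641; c = (4·(-6445) − 87·(-183))/4923 = -9859/4923.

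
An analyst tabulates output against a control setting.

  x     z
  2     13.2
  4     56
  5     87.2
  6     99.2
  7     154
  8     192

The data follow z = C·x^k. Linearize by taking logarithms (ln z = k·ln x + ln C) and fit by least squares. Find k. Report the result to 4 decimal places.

k = 1.9102

Linearized form: ln z = k·ln x + ln C. From the 6 transformed points,
Over the data: Σln x = 9.5060, Σ(ln x)² = 16.3136, Σln z = 25.9654, Σln x·ln z = 43.5312.
Normal system: [[16.3136, 9.5060]; [9.5060, 6]]·[k, ln C]ᵀ = [43.5312, 25.9654]ᵀ.
Slope k = (n·Σln x·ln z − Σln x·Σln z)/(n·Σ(ln x)² − (Σln x)²) = (6·43.5312 − 9.5060·25.9654)/7.5177 = 1.91022; ln C = (Σln z − k·Σln x)/n = 1.30114.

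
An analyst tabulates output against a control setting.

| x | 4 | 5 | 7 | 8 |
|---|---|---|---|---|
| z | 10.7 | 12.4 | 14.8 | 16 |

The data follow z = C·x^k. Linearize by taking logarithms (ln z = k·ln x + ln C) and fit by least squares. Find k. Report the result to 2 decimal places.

Taking logs, ln z = k·ln x + ln C, so regress ln z on ln x.
Sums: Σln x = 7.0211, Σ(ln x)² = 12.6227, Σln z = 10.3552, Σln x·ln z = 18.3469.
Normal system: [[12.6227, 7.0211]; [7.0211, 4]]·[k, ln C]ᵀ = [18.3469, 10.3552]ᵀ.
Δ = 12.6227·4 − (7.0211)² = 1.1954; k = (18.3469·4 − 7.0211·10.3552)/1.1954 = 0.57142, ln C = (12.6227·10.3552 − 7.0211·18.3469)/1.1954 = 1.58578.

k = 0.57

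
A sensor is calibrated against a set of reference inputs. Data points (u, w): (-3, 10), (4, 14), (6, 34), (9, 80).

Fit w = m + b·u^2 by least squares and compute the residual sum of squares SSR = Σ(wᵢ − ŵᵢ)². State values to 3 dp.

Sums needed: Σ1 = 4, Σu^2 = 142, Σu^2·u^2 = 8194.
For Aᵀw: Σw = 138, Σu^2·w = 8018.
Δ = 4·8194 − 142² = 12612.
m = (138·8194 − 142·8018)/12612 = -1946/3153; b = (4·8018 − 142·138)/12612 = 3119/3153.
Residuals: 5405/3153, -1272/1051, -3136/3153, 1547/3153; SSR = 17762/3153.

SSR = 5.633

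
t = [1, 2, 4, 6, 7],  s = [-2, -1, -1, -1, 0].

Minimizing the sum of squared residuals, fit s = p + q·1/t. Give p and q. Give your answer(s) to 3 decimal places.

Forming MᵀM = [[5, 173/84]; [173/84, 9601/7056]] and Mᵀs = [-5, -35/12]ᵀ gives MᵀM·[p, q]ᵀ = Mᵀs.
Eliminating q: (9601/7056)·(row 1) − (173/84)·(row 2) gives (4519/1764)·p = (9601/7056)·(-5) − (173/84)·(-35/12) = -1405/1764, so p = -1405/4519.
Then q = ((-35/12) − (173/84)·(-1405/4519))/(9601/7056) = -7560/4519.

p = -0.311, q = -1.673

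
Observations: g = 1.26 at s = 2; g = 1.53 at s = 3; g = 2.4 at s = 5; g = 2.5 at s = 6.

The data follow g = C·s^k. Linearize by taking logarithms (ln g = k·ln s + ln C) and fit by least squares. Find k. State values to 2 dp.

With ln gᵢ as the transformed response and ln sᵢ as the regressor:
XᵀX = [[7.4881, 5.1930]; [5.1930, 4]], rhs = [3.6782, 2.4481]ᵀ  (here Σln s = 5.1930, Σ(ln s)² = 7.4881, Σln g = 2.4481, Σln s·ln g = 3.6782).
Slope k = (n·Σln s·ln g − Σln s·Σln g)/(n·Σ(ln s)² − (Σln s)²) = (4·3.6782 − 5.1930·2.4481)/2.9856 = 0.66977; ln C = (Σln g − k·Σln s)/n = -0.25749.

k = 0.67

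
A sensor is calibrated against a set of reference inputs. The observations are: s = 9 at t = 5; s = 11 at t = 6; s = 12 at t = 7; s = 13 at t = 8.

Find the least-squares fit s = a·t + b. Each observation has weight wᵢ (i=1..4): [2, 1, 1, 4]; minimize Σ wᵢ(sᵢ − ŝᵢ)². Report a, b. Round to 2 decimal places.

a = 1.29, b = 2.75

From the data, Σwᵢ·t·t = 391, Σwᵢ·t = 55, Σwᵢ·1 = 8.
Right-hand side: Σwᵢ·t·s = 656, Σwᵢ·s = 93.
Δ = 391·8 − 55² = 103.
a = (656·8 − 55·93)/103 = 133/103; b = (391·93 − 55·656)/103 = 283/103.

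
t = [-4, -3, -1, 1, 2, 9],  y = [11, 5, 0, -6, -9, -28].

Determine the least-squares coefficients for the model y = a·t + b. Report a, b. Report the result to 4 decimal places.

With design matrix M, MᵀM = [[112, 4]; [4, 6]] and Mᵀy = [-335, -27]ᵀ.
Determinant 112·6 − 4² = 656.
a = ((-335)·6 − 4·(-27))/656 = -951/328; b = (112·(-27) − 4·(-335))/656 = -421/164.

a = -2.8994, b = -2.5671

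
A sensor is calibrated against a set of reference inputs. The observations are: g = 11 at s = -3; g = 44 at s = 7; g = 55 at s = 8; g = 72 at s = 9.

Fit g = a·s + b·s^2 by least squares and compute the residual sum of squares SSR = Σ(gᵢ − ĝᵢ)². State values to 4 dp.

Normal-equation sums: Σs·s = 203, Σs·s^2 = 1557, Σs^2·s^2 = 13139.
Right-hand side: Σs·g = 1363, Σs^2·g = 11607.
Normal equations: [[203, 1557]; [1557, 13139]]·[a, b]ᵀ = [1363, 11607]ᵀ.
Δ = 203·13139 − 1557² = 242968.
a = (1363·13139 − 1557·11607)/242968 = -81821/121484; b = (203·11607 − 1557·1363)/242968 = 117015/121484.
Residuals: 18863/60742, 46077/30371, -38193/30371, 2511/60742; SSR = 241831/60742.

SSR = 3.9813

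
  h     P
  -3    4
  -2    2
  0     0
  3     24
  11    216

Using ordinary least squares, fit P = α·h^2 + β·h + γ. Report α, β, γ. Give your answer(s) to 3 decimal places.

Forming AᵀA = [[14819, 1323, 143]; [1323, 143, 9]; [143, 9, 5]] and AᵀP = [26396, 2432, 246]ᵀ gives AᵀA·[α, β, γ]ᵀ = AᵀP.
Row-reducing yields α = 419009/281199, β = 296701/93733, γ = 249148/281199.

α = 1.490, β = 3.165, γ = 0.886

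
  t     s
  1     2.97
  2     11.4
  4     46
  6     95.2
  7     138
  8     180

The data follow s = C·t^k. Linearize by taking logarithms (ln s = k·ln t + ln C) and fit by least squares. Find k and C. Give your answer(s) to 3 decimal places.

Linearized form: ln s = k·ln t + ln C. From the 6 transformed points,
AᵀA = [[13.7233, 7.8966]; [7.8966, 6]], rhs = [35.5441, 22.0270]ᵀ  (here Σln t = 7.8966, Σ(ln t)² = 13.7233, Σln s = 22.0270, Σln t·ln s = 35.5441).
Solving (det = 19.9843): k = 1.96791, ln C = 1.08121, so C = exp(1.08121) = 2.94825.

k = 1.968, C = 2.948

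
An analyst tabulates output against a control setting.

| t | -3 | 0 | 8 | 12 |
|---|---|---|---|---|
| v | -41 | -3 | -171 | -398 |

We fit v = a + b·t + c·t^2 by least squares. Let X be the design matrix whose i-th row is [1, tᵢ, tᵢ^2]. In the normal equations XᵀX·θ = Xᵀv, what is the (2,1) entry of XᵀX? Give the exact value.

Row 2 ↔ basis t, column 1 ↔ basis 1, so (XᵀX)_{2,1} = Σᵢ t = (-3)·(1) + (0)·(1) + (8)·(1) + (12)·(1) = 17.

17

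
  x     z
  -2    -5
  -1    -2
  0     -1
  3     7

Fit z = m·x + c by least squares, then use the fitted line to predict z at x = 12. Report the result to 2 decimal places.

ẑ = 28.04

The normal system AᵀA·[m, c]ᵀ = Aᵀz is [[14, 0]; [0, 4]]·[m, c]ᵀ = [33, -1]ᵀ.
Eliminating c: 4·(row 1) − 0·(row 2) gives 56·m = 4·33 − 0·(-1) = 132, so m = 33/14.
Then c = ((-1) − 0·(33/14))/4 = -1/4.
At x = 12: ẑ = (33/14)·(12) + (-1/4)·(1) = 785/28.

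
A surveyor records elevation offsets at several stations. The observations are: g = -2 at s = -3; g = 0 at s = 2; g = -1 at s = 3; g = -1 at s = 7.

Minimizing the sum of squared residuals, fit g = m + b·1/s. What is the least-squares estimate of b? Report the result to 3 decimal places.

Compute the Gram sums: Σ1 = 4, Σ1/s = 9/14, Σ1/s·1/s = 869/1764.
For Aᵀg: Σg = -4, Σ1/s·g = 4/21.
Determinant 4·(869/1764) − (9/14)² = 2747/1764.
m = ((-4)·(869/1764) − (9/14)·(4/21))/(2747/1764) = -3692/2747; b = (4·(4/21) − (9/14)·(-4))/(2747/1764) = 5880/2747.

b = 2.141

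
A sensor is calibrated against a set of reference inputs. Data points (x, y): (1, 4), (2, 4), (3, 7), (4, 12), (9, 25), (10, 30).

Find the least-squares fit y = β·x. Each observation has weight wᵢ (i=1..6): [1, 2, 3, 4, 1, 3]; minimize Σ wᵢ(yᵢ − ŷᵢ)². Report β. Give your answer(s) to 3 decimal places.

β = 2.911

With design matrix M, MᵀWM = [[481]] and MᵀWy = [1400]ᵀ.
β = 1400/481 = 2.9106.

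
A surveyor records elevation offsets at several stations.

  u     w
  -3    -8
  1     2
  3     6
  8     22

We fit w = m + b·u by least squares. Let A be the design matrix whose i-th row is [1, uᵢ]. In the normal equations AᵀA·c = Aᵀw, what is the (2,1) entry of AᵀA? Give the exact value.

Row 2 ↔ basis u, column 1 ↔ basis 1, so (AᵀA)_{2,1} = Σᵢ u = (-3)·(1) + (1)·(1) + (3)·(1) + (8)·(1) = 9.

9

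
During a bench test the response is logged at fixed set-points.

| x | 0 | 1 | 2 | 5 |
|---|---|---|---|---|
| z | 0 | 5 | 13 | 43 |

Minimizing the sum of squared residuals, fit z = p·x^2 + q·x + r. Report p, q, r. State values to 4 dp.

The normal equations are: 642·p + 134·q + 30·r = 1132;  134·p + 30·q + 8·r = 246;  30·p + 8·q + 4·r = 61.
(Σx^2·x^2 = 642, Σx^2·x = 134, Σx^2 = 30, Σx·x = 30, Σx = 8, Σ1 = 4, Σx^2·z = 1132, Σx·z = 246, Σz = 61.)
Solving the 3×3 system (Gaussian elimination) gives p = 267/362, q = 1795/362, r = -36/181.

p = 0.7376, q = 4.9586, r = -0.1989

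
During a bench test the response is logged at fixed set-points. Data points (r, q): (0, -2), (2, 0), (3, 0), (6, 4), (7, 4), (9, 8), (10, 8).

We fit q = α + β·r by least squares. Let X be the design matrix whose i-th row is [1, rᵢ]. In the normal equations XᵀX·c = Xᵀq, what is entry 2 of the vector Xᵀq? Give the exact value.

Entry 2 ↔ basis r, so (Xᵀq)_{2} = Σᵢ (r)·qᵢ = (0)·(-2) + (2)·(0) + (3)·(0) + (6)·(4) + (7)·(4) + (9)·(8) + (10)·(8) = 204.

204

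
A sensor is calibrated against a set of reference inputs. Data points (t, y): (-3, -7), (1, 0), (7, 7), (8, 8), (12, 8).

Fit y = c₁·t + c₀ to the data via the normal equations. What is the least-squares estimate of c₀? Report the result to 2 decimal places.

c₀ = -2.08

From the data, Σt·t = 267, Σt = 25, Σ1 = 5.
Right-hand side: Σt·y = 230, Σy = 16.
Normal equations: [[267, 25]; [25, 5]]·[c₁, c₀]ᵀ = [230, 16]ᵀ.
Eliminating c₀: 5·(row 1) − 25·(row 2) gives 710·c₁ = 5·230 − 25·16 = 750, so c₁ = 75/71.
Then c₀ = (16 − 25·(75/71))/5 = -739/355.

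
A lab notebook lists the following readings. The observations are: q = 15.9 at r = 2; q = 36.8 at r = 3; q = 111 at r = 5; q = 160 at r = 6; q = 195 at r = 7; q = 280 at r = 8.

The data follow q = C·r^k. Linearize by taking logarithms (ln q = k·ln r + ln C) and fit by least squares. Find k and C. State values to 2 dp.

k = 2.05, C = 3.88

With ln qᵢ as the transformed response and ln rᵢ as the regressor:
Over the data: Σln r = 9.2183, Σ(ln r)² = 15.5987, Σln q = 27.0643, Σln r·ln q = 44.5297.
Normal system: [[15.5987, 9.2183]; [9.2183, 6]]·[k, ln C]ᵀ = [44.5297, 27.0643]ᵀ.
Δ = 15.5987·6 − (9.2183)² = 8.6152; k = (44.5297·6 − 9.2183·27.0643)/8.6152 = 2.05346, ln C = (15.5987·27.0643 − 9.2183·44.5297)/8.6152 = 1.35581, so C = exp(1.35581) = 3.87990.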